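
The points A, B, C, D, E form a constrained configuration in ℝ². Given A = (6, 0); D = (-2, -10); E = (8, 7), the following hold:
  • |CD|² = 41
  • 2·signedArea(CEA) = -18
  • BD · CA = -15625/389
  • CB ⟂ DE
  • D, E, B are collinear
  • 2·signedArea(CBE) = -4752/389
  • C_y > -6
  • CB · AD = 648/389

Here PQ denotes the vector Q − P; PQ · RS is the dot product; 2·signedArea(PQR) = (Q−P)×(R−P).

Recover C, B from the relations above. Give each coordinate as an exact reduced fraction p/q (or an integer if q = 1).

1. C_x = 2  [line 7·x + -2·y + -24 = 0 ∩ |CD|² = 41]
2. C_y = -5  [line 7·x + -2·y + -24 = 0 ∩ |CD|² = 41]
   → C = (2, -5)
3. B_x = 472/389  [2·signedArea(CBE) = -4752/389 ∩ D, E, B are collinear]
4. B_y = -1765/389  [2·signedArea(CBE) = -4752/389 ∩ D, E, B are collinear]
   → B = (472/389, -1765/389)

B = (472/389, -1765/389)
C = (2, -5)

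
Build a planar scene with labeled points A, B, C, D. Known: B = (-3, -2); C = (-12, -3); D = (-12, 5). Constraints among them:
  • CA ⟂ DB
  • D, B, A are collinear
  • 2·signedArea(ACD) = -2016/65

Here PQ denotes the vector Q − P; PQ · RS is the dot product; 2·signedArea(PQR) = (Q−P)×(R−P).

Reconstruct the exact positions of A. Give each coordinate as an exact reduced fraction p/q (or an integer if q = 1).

1. A_x = -528/65  [D, B, A are collinear ∩ CA ⟂ DB]
2. A_y = 129/65  [D, B, A are collinear ∩ CA ⟂ DB]
   → A = (-528/65, 129/65)

A = (-528/65, 129/65)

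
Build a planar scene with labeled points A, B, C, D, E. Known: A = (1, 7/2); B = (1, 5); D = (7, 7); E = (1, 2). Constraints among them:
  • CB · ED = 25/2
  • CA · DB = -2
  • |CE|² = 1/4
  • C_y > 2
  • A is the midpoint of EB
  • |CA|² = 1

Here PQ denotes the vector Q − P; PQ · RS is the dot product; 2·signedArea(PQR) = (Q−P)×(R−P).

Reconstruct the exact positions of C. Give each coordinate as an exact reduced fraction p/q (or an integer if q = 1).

1. C_x = 1  [CB · ED = 25/2 ∩ CA · DB = -2]
2. C_y = 5/2  [CB · ED = 25/2 ∩ CA · DB = -2]
   → C = (1, 5/2)

C = (1, 5/2)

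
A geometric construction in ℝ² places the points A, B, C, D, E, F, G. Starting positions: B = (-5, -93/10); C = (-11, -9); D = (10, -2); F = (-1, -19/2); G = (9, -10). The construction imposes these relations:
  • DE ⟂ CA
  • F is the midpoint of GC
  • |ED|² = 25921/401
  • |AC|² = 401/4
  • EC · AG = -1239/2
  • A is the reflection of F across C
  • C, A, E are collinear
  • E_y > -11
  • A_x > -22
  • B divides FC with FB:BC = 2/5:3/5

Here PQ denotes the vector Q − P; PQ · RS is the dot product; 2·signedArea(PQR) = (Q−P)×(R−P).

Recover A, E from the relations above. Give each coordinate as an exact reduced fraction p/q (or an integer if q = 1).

1. A_x = -21  [A is the reflection of F across C]
2. A_y = -17/2  [A is the reflection of F across C]
   → A = (-21, -17/2)
3. E_x = 3849/401  [C, A, E are collinear ∩ DE ⟂ CA]
4. E_y = -4022/401  [C, A, E are collinear ∩ DE ⟂ CA]
   → E = (3849/401, -4022/401)

A = (-21, -17/2)
E = (3849/401, -4022/401)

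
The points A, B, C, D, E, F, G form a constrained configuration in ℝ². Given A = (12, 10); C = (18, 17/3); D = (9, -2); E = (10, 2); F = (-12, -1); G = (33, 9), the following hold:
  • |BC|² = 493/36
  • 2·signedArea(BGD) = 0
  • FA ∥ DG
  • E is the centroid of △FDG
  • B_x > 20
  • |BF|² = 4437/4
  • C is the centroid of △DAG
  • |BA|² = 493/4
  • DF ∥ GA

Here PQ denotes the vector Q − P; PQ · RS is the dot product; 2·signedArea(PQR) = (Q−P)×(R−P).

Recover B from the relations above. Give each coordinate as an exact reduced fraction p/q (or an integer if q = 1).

1. B_x = 21  [line 11·x + -24·y + -147 = 0 ∩ |BA|² = 493/4]
2. B_y = 7/2  [line 11·x + -24·y + -147 = 0 ∩ |BA|² = 493/4]
   → B = (21, 7/2)

B = (21, 7/2)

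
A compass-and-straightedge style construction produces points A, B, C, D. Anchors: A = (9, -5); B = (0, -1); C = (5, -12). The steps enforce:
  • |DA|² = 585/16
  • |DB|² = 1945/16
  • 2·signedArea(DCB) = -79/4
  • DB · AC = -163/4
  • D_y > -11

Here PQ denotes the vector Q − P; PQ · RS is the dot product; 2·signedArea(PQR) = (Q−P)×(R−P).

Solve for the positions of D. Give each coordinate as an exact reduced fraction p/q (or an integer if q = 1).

1. D_x = 6  [DB · AC = -163/4 ∩ 2·signedArea(DCB) = -79/4]
2. D_y = -41/4  [DB · AC = -163/4 ∩ 2·signedArea(DCB) = -79/4]
   → D = (6, -41/4)

D = (6, -41/4)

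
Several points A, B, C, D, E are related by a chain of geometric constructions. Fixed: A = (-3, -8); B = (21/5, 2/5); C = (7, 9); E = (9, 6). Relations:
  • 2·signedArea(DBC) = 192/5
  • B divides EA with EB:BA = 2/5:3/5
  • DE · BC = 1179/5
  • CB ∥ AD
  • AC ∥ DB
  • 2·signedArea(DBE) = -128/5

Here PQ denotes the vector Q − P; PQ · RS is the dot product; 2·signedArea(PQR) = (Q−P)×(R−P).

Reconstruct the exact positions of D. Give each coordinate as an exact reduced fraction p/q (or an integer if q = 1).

1. D_x = -29/5  [AC ∥ DB ∩ CB ∥ AD]
2. D_y = -83/5  [AC ∥ DB ∩ CB ∥ AD]
   → D = (-29/5, -83/5)

D = (-29/5, -83/5)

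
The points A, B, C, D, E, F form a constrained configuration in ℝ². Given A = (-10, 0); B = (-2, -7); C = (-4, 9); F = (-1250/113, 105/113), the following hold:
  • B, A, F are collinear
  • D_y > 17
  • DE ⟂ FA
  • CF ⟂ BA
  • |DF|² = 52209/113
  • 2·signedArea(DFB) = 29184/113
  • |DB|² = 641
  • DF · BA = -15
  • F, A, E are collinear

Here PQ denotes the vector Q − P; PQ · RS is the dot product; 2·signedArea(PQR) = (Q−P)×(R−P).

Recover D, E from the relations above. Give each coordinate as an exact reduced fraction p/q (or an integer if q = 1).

1. D_x = 2  [DF · BA = -15 ∩ 2·signedArea(DFB) = 29184/113]
2. D_y = 18  [DF · BA = -15 ∩ 2·signedArea(DFB) = 29184/113]
   → D = (2, 18)
3. E_x = -1370/113  [F, A, E are collinear ∩ DE ⟂ FA]
4. E_y = 210/113  [F, A, E are collinear ∩ DE ⟂ FA]
   → E = (-1370/113, 210/113)

D = (2, 18)
E = (-1370/113, 210/113)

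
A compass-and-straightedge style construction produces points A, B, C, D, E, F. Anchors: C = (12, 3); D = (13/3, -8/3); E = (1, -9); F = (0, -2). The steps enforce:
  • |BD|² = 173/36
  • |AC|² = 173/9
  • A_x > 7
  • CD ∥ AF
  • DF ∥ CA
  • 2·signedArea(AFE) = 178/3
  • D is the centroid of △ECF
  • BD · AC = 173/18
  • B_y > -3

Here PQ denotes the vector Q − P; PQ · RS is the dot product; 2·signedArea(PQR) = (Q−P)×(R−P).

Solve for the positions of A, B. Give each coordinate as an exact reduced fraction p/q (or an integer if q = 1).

A = (23/3, 11/3)
B = (13/6, -7/3)

1. A_x = 23/3  [CD ∥ AF ∩ DF ∥ CA]
2. A_y = 11/3  [CD ∥ AF ∩ DF ∥ CA]
   → A = (23/3, 11/3)
3. B_x = 13/6  [line -13/3·x + 2/3·y + 197/18 = 0 ∩ |BD|² = 173/36]
4. B_y = -7/3  [line -13/3·x + 2/3·y + 197/18 = 0 ∩ |BD|² = 173/36]
   → B = (13/6, -7/3)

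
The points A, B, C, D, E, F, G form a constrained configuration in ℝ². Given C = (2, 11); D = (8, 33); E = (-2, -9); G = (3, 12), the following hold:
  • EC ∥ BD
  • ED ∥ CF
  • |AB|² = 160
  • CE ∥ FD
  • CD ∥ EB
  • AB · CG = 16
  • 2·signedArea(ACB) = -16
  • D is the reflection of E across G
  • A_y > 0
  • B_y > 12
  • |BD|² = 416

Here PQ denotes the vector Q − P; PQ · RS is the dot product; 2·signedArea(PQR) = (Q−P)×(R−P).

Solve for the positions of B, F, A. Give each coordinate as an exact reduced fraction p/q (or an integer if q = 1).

A = (0, 1)
B = (4, 13)
F = (12, 53)

1. B_x = 4  [EC ∥ BD ∩ CD ∥ EB]
2. B_y = 13  [EC ∥ BD ∩ CD ∥ EB]
   → B = (4, 13)
3. F_x = 12  [CE ∥ FD ∩ ED ∥ CF]
4. F_y = 53  [CE ∥ FD ∩ ED ∥ CF]
   → F = (12, 53)
5. A_x = 0  [AB · CG = 16 ∩ 2·signedArea(ACB) = -16]
6. A_y = 1  [AB · CG = 16 ∩ 2·signedArea(ACB) = -16]
   → A = (0, 1)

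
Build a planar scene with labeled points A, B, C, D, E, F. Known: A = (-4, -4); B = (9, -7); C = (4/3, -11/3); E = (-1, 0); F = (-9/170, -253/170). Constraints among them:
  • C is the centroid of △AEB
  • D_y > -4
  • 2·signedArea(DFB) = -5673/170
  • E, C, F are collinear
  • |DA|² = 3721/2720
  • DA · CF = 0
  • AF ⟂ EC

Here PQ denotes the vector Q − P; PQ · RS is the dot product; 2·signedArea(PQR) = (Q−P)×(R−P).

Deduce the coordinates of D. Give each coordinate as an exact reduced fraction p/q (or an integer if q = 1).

1. D_x = -2049/680  [DA · CF = 0 ∩ 2·signedArea(DFB) = -5673/170]
2. D_y = -2293/680  [DA · CF = 0 ∩ 2·signedArea(DFB) = -5673/170]
   → D = (-2049/680, -2293/680)

D = (-2049/680, -2293/680)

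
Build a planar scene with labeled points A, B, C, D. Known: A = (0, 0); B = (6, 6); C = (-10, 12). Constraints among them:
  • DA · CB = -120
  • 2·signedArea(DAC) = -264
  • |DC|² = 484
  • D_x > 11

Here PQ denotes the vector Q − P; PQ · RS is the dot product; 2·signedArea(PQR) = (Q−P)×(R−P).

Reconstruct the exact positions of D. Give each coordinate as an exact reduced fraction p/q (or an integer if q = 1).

1. D_x = 12  [2·signedArea(DAC) = -264 ∩ DA · CB = -120]
2. D_y = 12  [2·signedArea(DAC) = -264 ∩ DA · CB = -120]
   → D = (12, 12)

D = (12, 12)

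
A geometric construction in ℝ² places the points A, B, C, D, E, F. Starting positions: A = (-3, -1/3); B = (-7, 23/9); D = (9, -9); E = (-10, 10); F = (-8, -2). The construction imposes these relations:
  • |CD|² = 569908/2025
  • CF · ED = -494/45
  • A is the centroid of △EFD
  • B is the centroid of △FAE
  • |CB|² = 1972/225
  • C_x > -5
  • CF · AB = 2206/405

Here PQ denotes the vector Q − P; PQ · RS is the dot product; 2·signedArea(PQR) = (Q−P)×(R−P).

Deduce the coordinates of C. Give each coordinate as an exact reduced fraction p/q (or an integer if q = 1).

C = (-23/5, 37/45)

1. C_x = -23/5  [CF · ED = -494/45 ∩ CF · AB = 2206/405]
2. C_y = 37/45  [CF · ED = -494/45 ∩ CF · AB = 2206/405]
   → C = (-23/5, 37/45)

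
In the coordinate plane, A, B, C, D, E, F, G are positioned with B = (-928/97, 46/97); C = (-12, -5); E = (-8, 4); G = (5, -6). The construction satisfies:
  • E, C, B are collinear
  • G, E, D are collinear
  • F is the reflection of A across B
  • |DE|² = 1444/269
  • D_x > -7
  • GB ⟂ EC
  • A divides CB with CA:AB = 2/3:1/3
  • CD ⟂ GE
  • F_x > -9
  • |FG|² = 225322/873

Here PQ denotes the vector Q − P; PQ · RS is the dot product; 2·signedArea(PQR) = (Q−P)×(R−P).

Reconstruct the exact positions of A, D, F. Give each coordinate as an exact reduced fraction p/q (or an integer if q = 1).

1. A_x = -3020/291  [A divides CB with CA:AB = 2/3:1/3]
2. A_y = -131/97  [A divides CB with CA:AB = 2/3:1/3]
   → A = (-3020/291, -131/97)
3. D_x = -1658/269  [G, E, D are collinear ∩ CD ⟂ GE]
4. D_y = 696/269  [G, E, D are collinear ∩ CD ⟂ GE]
   → D = (-1658/269, 696/269)
5. F_x = -2548/291  [F is the reflection of A across B]
6. F_y = 223/97  [F is the reflection of A across B]
   → F = (-2548/291, 223/97)

A = (-3020/291, -131/97)
D = (-1658/269, 696/269)
F = (-2548/291, 223/97)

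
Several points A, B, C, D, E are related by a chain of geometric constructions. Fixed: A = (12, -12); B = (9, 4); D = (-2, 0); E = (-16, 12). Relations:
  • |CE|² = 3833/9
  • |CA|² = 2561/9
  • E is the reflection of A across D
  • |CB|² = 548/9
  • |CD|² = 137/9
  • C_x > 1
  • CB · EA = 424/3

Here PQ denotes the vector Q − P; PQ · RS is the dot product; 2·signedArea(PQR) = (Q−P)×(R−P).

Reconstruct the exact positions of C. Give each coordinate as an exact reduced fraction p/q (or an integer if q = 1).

1. C_x = 5/3  [line -28·x + 24·y + 44/3 = 0 ∩ |CA|² = 2561/9]
2. C_y = 4/3  [line -28·x + 24·y + 44/3 = 0 ∩ |CA|² = 2561/9]
   → C = (5/3, 4/3)

C = (5/3, 4/3)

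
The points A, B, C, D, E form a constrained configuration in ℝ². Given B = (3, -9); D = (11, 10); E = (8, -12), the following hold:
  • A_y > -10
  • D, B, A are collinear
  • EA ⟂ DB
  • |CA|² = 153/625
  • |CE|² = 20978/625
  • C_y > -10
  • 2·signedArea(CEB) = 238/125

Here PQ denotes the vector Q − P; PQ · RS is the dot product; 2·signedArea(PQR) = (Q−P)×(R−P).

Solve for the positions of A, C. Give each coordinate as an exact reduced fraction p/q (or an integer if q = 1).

A = (67/25, -244/25)
C = (359/125, -1163/125)

1. A_x = 67/25  [D, B, A are collinear ∩ EA ⟂ DB]
2. A_y = -244/25  [D, B, A are collinear ∩ EA ⟂ DB]
   → A = (67/25, -244/25)
3. C_x = 359/125  [line -3·x + -5·y + -4738/125 = 0 ∩ |CE|² = 20978/625]
4. C_y = -1163/125  [line -3·x + -5·y + -4738/125 = 0 ∩ |CE|² = 20978/625]
   → C = (359/125, -1163/125)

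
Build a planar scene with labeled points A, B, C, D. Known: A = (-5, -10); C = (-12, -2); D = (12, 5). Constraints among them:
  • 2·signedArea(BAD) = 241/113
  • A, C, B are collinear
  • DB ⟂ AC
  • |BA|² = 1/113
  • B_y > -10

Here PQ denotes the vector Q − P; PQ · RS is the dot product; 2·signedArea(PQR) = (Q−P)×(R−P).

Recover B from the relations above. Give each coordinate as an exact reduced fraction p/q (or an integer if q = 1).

B = (-572/113, -1122/113)

1. B_x = -572/113  [A, C, B are collinear ∩ DB ⟂ AC]
2. B_y = -1122/113  [A, C, B are collinear ∩ DB ⟂ AC]
   → B = (-572/113, -1122/113)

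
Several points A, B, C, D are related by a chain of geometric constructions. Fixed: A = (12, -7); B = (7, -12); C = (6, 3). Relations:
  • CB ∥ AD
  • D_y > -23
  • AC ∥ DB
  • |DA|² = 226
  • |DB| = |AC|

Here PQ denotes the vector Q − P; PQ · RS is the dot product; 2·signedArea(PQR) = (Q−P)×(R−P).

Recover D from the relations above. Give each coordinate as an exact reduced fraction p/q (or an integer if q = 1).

1. D_x = 13  [AC ∥ DB ∩ CB ∥ AD]
2. D_y = -22  [AC ∥ DB ∩ CB ∥ AD]
   → D = (13, -22)

D = (13, -22)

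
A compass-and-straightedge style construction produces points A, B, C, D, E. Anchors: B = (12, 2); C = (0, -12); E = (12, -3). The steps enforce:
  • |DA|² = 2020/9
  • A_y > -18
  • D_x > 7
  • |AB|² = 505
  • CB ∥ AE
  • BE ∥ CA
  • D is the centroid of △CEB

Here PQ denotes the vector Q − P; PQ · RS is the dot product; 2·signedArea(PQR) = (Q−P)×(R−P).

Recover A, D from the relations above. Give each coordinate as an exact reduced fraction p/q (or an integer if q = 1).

1. A_x = 0  [CB ∥ AE ∩ BE ∥ CA]
2. A_y = -17  [CB ∥ AE ∩ BE ∥ CA]
   → A = (0, -17)
3. D_x = 8  [D is the centroid of △CEB]
4. D_y = -13/3  [D is the centroid of △CEB]
   → D = (8, -13/3)

A = (0, -17)
D = (8, -13/3)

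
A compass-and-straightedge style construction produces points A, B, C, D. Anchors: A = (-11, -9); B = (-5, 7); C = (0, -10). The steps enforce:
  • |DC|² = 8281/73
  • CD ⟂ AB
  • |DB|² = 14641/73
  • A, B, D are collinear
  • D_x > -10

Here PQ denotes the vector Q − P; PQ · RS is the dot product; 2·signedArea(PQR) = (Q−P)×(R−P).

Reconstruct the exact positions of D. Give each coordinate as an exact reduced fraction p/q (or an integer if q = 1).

D = (-728/73, -457/73)

1. D_x = -728/73  [A, B, D are collinear ∩ CD ⟂ AB]
2. D_y = -457/73  [A, B, D are collinear ∩ CD ⟂ AB]
   → D = (-728/73, -457/73)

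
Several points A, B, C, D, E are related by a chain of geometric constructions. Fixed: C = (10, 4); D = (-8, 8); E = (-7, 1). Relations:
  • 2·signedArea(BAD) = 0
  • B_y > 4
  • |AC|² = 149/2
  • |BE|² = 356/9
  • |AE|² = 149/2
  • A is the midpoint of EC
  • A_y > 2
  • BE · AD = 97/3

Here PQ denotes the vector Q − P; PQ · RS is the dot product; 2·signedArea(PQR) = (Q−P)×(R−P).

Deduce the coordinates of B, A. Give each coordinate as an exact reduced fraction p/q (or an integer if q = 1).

1. A_x = 3/2  [A is the midpoint of EC]
2. A_y = 5/2  [A is the midpoint of EC]
   → A = (3/2, 5/2)
3. B_x = -5/3  [2·signedArea(BAD) = 0 ∩ BE · AD = 97/3]
4. B_y = 13/3  [2·signedArea(BAD) = 0 ∩ BE · AD = 97/3]
   → B = (-5/3, 13/3)

A = (3/2, 5/2)
B = (-5/3, 13/3)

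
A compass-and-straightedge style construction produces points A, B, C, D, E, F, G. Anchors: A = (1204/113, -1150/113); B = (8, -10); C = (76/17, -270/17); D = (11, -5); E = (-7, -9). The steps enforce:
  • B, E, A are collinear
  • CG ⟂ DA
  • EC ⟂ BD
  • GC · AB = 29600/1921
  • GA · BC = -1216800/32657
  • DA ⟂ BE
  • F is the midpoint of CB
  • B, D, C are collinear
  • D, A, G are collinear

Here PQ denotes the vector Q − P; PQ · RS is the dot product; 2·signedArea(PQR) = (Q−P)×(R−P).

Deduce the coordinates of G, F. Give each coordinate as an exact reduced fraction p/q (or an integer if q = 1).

1. G_x = 19688/1921  [D, A, G are collinear ∩ CG ⟂ DA]
2. G_y = -31250/1921  [D, A, G are collinear ∩ CG ⟂ DA]
   → G = (19688/1921, -31250/1921)
3. F_x = 106/17  [F is the midpoint of CB]
4. F_y = -220/17  [F is the midpoint of CB]
   → F = (106/17, -220/17)

F = (106/17, -220/17)
G = (19688/1921, -31250/1921)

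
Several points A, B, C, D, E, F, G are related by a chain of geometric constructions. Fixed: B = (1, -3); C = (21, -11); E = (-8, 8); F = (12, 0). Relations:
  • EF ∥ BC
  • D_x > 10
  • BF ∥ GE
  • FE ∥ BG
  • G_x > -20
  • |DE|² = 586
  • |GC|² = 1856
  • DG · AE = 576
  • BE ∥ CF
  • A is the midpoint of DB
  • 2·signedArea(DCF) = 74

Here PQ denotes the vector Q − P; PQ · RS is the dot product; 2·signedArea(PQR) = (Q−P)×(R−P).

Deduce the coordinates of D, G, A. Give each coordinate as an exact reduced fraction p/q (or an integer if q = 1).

1. D_x = 11  [line -11·x + -9·y + 58 = 0 ∩ |DE|² = 586]
2. D_y = -7  [line -11·x + -9·y + 58 = 0 ∩ |DE|² = 586]
   → D = (11, -7)
3. G_x = -19  [BF ∥ GE ∩ FE ∥ BG]
4. G_y = 5  [BF ∥ GE ∩ FE ∥ BG]
   → G = (-19, 5)
5. A_x = 6  [A is the midpoint of DB]
6. A_y = -5  [A is the midpoint of DB]
   → A = (6, -5)

A = (6, -5)
D = (11, -7)
G = (-19, 5)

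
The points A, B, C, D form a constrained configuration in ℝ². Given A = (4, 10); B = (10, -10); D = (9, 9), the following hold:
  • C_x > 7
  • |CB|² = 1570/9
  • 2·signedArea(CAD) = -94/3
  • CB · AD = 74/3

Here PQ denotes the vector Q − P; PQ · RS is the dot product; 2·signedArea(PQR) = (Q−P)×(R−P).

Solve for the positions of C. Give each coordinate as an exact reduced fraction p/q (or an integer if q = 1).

1. C_x = 23/3  [CB · AD = 74/3 ∩ 2·signedArea(CAD) = -94/3]
2. C_y = 3  [CB · AD = 74/3 ∩ 2·signedArea(CAD) = -94/3]
   → C = (23/3, 3)

C = (23/3, 3)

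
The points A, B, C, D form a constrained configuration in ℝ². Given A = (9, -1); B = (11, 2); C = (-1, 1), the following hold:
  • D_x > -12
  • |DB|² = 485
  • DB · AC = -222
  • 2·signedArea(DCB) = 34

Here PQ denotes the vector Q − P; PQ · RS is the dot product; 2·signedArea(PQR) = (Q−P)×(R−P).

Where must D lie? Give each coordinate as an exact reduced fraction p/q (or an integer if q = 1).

D = (-11, 3)

1. D_x = -11  [2·signedArea(DCB) = 34 ∩ DB · AC = -222]
2. D_y = 3  [2·signedArea(DCB) = 34 ∩ DB · AC = -222]
   → D = (-11, 3)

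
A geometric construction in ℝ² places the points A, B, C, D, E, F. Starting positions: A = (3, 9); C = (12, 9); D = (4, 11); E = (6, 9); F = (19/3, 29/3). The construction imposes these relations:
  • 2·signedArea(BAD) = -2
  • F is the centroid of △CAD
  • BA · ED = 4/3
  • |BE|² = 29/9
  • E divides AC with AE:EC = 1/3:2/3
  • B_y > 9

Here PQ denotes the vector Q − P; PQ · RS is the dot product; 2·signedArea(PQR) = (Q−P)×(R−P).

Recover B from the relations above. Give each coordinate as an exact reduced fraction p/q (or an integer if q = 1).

B = (13/3, 29/3)

1. B_x = 13/3  [2·signedArea(BAD) = -2 ∩ BA · ED = 4/3]
2. B_y = 29/3  [2·signedArea(BAD) = -2 ∩ BA · ED = 4/3]
   → B = (13/3, 29/3)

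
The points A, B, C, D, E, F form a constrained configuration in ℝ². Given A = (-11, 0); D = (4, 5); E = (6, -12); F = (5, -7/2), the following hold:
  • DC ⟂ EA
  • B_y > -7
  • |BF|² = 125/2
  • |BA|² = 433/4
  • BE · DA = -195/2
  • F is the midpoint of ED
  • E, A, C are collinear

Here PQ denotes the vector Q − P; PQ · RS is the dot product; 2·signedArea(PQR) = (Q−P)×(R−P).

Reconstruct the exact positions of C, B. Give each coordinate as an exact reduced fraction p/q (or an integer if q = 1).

B = (-5/2, -6)
C = (-1448/433, -2340/433)

1. C_x = -1448/433  [E, A, C are collinear ∩ DC ⟂ EA]
2. C_y = -2340/433  [E, A, C are collinear ∩ DC ⟂ EA]
   → C = (-1448/433, -2340/433)
3. B_x = -5/2  [line 15·x + 5·y + 135/2 = 0 ∩ |BF|² = 125/2]
4. B_y = -6  [line 15·x + 5·y + 135/2 = 0 ∩ |BF|² = 125/2]
   → B = (-5/2, -6)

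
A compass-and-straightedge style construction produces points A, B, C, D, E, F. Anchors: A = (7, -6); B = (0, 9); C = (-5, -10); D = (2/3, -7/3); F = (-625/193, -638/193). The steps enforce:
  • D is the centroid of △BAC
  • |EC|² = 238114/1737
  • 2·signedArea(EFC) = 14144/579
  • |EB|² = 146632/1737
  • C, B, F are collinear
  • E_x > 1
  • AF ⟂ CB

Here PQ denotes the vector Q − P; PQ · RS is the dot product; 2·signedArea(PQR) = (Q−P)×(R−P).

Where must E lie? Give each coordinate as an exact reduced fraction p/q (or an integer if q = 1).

1. E_x = 242/193  [line 1292/193·x + -340/193·y + -4964/579 = 0 ∩ |EC|² = 238114/1737]
2. E_y = -59/579  [line 1292/193·x + -340/193·y + -4964/579 = 0 ∩ |EC|² = 238114/1737]
   → E = (242/193, -59/579)

E = (242/193, -59/579)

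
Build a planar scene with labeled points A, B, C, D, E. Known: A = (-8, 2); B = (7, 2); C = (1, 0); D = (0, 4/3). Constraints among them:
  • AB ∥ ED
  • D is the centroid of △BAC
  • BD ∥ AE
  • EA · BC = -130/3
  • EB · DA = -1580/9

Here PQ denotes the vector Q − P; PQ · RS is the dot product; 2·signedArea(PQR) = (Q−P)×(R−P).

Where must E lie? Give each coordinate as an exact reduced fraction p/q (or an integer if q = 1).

E = (-15, 4/3)

1. E_x = -15  [AB ∥ ED ∩ BD ∥ AE]
2. E_y = 4/3  [AB ∥ ED ∩ BD ∥ AE]
   → E = (-15, 4/3)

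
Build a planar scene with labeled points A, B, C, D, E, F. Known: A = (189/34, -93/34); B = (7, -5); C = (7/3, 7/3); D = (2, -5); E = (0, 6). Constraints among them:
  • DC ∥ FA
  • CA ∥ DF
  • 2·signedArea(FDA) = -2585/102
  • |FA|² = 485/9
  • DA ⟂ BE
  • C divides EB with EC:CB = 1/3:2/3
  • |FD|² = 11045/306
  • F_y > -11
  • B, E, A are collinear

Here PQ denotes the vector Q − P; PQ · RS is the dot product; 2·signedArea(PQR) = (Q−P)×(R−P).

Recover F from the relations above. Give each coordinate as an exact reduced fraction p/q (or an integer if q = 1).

1. F_x = 533/102  [DC ∥ FA ∩ CA ∥ DF]
2. F_y = -1027/102  [DC ∥ FA ∩ CA ∥ DF]
   → F = (533/102, -1027/102)

F = (533/102, -1027/102)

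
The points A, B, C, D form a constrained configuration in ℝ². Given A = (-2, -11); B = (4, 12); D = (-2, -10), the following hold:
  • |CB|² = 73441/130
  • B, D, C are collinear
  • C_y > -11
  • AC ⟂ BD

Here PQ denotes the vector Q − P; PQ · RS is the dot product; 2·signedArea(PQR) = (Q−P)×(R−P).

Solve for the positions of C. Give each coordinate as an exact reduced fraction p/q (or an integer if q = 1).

1. C_x = -293/130  [B, D, C are collinear ∩ AC ⟂ BD]
2. C_y = -1421/130  [B, D, C are collinear ∩ AC ⟂ BD]
   → C = (-293/130, -1421/130)

C = (-293/130, -1421/130)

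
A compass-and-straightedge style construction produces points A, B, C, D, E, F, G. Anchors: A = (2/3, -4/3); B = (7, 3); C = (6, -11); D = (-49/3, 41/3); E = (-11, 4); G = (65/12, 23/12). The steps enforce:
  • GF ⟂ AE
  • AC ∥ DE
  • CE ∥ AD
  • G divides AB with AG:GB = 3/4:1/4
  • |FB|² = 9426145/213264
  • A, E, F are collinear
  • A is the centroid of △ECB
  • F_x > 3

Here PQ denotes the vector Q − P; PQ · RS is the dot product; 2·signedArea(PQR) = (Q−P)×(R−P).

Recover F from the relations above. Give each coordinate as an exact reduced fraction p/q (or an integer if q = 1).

F = (59833/17772, -11408/4443)

1. F_x = 59833/17772  [A, E, F are collinear ∩ GF ⟂ AE]
2. F_y = -11408/4443  [A, E, F are collinear ∩ GF ⟂ AE]
   → F = (59833/17772, -11408/4443)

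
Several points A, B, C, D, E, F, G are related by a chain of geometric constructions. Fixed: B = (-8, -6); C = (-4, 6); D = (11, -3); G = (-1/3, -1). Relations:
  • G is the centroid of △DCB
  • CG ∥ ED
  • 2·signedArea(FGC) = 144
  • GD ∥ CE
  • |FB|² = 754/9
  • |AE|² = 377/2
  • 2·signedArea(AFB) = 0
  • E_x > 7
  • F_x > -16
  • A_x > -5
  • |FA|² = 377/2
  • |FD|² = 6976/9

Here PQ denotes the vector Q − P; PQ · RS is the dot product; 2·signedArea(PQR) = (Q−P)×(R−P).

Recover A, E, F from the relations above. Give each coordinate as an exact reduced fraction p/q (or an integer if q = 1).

1. E_x = 22/3  [CG ∥ ED ∩ GD ∥ CE]
2. E_y = 4  [CG ∥ ED ∩ GD ∥ CE]
   → E = (22/3, 4)
3. F_x = -47/3  [line -7·x + -11/3·y + -150 = 0 ∩ |FB|² = 754/9]
4. F_y = -11  [line -7·x + -11/3·y + -150 = 0 ∩ |FB|² = 754/9]
   → F = (-47/3, -11)
5. A_x = -25/6  [line -5·x + 23/3·y + 6 = 0 ∩ |FA|² = 377/2]
6. A_y = -7/2  [line -5·x + 23/3·y + 6 = 0 ∩ |FA|² = 377/2]
   → A = (-25/6, -7/2)

A = (-25/6, -7/2)
E = (22/3, 4)
F = (-47/3, -11)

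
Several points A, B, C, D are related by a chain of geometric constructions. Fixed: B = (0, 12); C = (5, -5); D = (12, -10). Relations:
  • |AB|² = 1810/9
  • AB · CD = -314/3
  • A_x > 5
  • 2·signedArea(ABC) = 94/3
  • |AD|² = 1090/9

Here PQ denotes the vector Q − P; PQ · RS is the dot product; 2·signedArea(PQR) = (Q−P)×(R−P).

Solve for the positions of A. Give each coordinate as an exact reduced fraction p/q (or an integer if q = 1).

1. A_x = 17/3  [AB · CD = -314/3 ∩ 2·signedArea(ABC) = 94/3]
2. A_y = -1  [AB · CD = -314/3 ∩ 2·signedArea(ABC) = 94/3]
   → A = (17/3, -1)

A = (17/3, -1)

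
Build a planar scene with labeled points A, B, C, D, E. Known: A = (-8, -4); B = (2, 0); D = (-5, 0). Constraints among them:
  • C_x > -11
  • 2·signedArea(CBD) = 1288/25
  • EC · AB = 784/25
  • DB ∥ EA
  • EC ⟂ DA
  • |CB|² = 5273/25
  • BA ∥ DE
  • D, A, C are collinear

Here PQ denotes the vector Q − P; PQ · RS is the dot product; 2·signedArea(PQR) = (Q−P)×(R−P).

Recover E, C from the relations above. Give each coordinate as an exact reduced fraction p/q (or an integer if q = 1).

C = (-263/25, -184/25)
E = (-15, -4)

1. E_x = -15  [DB ∥ EA ∩ BA ∥ DE]
2. E_y = -4  [DB ∥ EA ∩ BA ∥ DE]
   → E = (-15, -4)
3. C_x = -263/25  [D, A, C are collinear ∩ EC ⟂ DA]
4. C_y = -184/25  [D, A, C are collinear ∩ EC ⟂ DA]
   → C = (-263/25, -184/25)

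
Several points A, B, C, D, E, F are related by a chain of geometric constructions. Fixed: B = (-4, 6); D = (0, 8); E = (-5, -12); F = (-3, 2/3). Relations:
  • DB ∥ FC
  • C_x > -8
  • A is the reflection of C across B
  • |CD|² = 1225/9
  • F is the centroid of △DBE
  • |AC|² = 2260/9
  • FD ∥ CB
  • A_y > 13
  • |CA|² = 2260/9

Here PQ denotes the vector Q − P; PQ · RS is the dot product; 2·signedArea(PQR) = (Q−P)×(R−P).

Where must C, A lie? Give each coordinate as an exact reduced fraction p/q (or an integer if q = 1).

1. C_x = -7  [FD ∥ CB ∩ DB ∥ FC]
2. C_y = -4/3  [FD ∥ CB ∩ DB ∥ FC]
   → C = (-7, -4/3)
3. A_x = -1  [A is the reflection of C across B]
4. A_y = 40/3  [A is the reflection of C across B]
   → A = (-1, 40/3)

A = (-1, 40/3)
C = (-7, -4/3)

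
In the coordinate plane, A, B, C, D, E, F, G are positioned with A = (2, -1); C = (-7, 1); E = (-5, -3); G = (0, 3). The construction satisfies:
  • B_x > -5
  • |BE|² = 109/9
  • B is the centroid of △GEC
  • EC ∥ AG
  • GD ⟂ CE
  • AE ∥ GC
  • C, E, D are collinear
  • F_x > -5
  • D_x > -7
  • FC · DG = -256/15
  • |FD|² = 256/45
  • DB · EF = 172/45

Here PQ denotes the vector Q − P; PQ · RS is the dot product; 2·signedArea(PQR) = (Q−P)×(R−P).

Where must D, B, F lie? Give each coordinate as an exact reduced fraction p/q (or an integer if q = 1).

1. D_x = -32/5  [C, E, D are collinear ∩ GD ⟂ CE]
2. D_y = -1/5  [C, E, D are collinear ∩ GD ⟂ CE]
   → D = (-32/5, -1/5)
3. B_x = -4  [B is the centroid of △GEC]
4. B_y = 1/3  [B is the centroid of △GEC]
   → B = (-4, 1/3)
5. F_x = -64/15  [FC · DG = -256/15 ∩ DB · EF = 172/45]
6. F_y = 13/15  [FC · DG = -256/15 ∩ DB · EF = 172/45]
   → F = (-64/15, 13/15)

B = (-4, 1/3)
D = (-32/5, -1/5)
F = (-64/15, 13/15)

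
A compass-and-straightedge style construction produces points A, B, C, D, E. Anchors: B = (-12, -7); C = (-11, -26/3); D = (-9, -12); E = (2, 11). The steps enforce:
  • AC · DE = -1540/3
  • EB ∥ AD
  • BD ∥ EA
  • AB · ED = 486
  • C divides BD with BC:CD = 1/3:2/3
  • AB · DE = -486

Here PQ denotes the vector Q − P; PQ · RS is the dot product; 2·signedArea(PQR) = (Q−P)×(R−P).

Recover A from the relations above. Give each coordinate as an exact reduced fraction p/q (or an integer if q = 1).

1. A_x = 5  [EB ∥ AD ∩ BD ∥ EA]
2. A_y = 6  [EB ∥ AD ∩ BD ∥ EA]
   → A = (5, 6)

A = (5, 6)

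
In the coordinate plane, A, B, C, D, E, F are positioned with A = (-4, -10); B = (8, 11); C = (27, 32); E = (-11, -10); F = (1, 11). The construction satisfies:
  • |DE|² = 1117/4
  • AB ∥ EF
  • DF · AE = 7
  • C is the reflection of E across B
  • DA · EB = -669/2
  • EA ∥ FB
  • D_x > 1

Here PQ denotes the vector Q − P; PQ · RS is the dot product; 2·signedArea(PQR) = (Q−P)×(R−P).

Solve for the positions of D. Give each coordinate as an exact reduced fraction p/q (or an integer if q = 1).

1. D_x = 2  [DA · EB = -669/2 ∩ DF · AE = 7]
2. D_y = 1/2  [DA · EB = -669/2 ∩ DF · AE = 7]
   → D = (2, 1/2)

D = (2, 1/2)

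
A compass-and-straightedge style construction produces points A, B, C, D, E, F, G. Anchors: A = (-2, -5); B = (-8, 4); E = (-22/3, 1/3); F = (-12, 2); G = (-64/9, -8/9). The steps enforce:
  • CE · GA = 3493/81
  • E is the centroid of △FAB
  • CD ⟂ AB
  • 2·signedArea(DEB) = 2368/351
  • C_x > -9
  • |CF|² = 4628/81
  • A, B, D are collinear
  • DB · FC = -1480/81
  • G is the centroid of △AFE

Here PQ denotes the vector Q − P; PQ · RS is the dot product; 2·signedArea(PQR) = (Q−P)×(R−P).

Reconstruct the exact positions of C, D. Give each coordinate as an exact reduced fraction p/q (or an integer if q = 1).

1. C_x = -80/9  [line -46/9·x + 37/9·y + -6640/81 = 0 ∩ |CF|² = 4628/81]
2. C_y = 80/9  [line -46/9·x + 37/9·y + -6640/81 = 0 ∩ |CF|² = 4628/81]
   → C = (-80/9, 80/9)
3. D_x = -1232/117  [A, B, D are collinear ∩ CD ⟂ AB]
4. D_y = 304/39  [A, B, D are collinear ∩ CD ⟂ AB]
   → D = (-1232/117, 304/39)

C = (-80/9, 80/9)
D = (-1232/117, 304/39)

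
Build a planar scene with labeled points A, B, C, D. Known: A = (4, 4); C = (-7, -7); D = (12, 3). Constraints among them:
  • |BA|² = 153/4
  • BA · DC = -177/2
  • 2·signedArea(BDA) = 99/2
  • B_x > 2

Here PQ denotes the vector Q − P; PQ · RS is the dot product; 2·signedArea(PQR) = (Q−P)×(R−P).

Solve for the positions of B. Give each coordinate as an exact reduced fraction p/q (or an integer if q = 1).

B = (5/2, -2)

1. B_x = 5/2  [2·signedArea(BDA) = 99/2 ∩ BA · DC = -177/2]
2. B_y = -2  [2·signedArea(BDA) = 99/2 ∩ BA · DC = -177/2]
   → B = (5/2, -2)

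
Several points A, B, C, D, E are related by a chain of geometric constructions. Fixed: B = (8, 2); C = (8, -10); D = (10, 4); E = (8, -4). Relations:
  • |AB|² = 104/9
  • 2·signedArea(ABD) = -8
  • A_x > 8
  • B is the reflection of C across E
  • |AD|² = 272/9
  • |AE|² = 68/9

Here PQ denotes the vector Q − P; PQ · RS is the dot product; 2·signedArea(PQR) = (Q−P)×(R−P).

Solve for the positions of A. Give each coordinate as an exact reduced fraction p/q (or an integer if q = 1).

1. A_x = 26/3  [line -2·x + 2·y + 20 = 0 ∩ |AE|² = 68/9]
2. A_y = -4/3  [line -2·x + 2·y + 20 = 0 ∩ |AE|² = 68/9]
   → A = (26/3, -4/3)

A = (26/3, -4/3)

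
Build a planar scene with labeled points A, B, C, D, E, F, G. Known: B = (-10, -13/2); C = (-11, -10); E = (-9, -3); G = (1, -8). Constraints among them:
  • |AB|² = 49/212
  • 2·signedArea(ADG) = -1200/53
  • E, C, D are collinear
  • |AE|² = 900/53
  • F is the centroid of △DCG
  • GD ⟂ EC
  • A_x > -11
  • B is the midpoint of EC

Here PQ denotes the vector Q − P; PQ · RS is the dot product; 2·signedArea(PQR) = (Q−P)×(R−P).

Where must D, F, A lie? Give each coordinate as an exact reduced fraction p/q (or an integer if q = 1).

1. D_x = -507/53  [E, C, D are collinear ∩ GD ⟂ EC]
2. D_y = -264/53  [E, C, D are collinear ∩ GD ⟂ EC]
   → D = (-507/53, -264/53)
3. F_x = -1037/159  [F is the centroid of △DCG]
4. F_y = -406/53  [F is the centroid of △DCG]
   → F = (-1037/159, -406/53)
5. A_x = -537/53  [line 160/53·x + 560/53·y + 5520/53 = 0 ∩ |AE|² = 900/53]
6. A_y = -369/53  [line 160/53·x + 560/53·y + 5520/53 = 0 ∩ |AE|² = 900/53]
   → A = (-537/53, -369/53)

A = (-537/53, -369/53)
D = (-507/53, -264/53)
F = (-1037/159, -406/53)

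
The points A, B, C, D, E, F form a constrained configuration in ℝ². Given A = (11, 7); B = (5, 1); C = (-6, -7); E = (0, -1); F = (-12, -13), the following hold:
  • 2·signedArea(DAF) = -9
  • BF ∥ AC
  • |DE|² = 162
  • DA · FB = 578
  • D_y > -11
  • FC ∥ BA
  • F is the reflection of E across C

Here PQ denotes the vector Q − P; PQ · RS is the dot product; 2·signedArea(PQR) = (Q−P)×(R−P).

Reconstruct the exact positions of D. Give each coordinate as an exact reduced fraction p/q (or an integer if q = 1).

1. D_x = -9  [DA · FB = 578 ∩ 2·signedArea(DAF) = -9]
2. D_y = -10  [DA · FB = 578 ∩ 2·signedArea(DAF) = -9]
   → D = (-9, -10)

D = (-9, -10)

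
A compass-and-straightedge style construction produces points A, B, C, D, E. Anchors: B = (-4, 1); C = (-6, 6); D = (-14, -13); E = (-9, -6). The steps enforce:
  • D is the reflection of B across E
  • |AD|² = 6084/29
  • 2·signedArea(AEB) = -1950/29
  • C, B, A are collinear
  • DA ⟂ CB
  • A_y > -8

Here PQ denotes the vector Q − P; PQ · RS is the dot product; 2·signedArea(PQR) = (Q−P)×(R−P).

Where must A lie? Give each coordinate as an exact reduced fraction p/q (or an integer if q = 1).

1. A_x = -16/29  [C, B, A are collinear ∩ DA ⟂ CB]
2. A_y = -221/29  [C, B, A are collinear ∩ DA ⟂ CB]
   → A = (-16/29, -221/29)

A = (-16/29, -221/29)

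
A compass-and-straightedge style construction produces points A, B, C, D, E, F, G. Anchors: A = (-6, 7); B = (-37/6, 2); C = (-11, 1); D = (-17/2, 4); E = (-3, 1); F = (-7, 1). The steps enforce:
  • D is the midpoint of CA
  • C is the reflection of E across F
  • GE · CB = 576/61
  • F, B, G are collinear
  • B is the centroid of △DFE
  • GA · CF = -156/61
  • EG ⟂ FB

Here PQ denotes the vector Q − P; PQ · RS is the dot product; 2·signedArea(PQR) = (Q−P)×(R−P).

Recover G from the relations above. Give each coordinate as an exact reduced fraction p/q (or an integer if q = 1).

1. G_x = -327/61  [F, B, G are collinear ∩ EG ⟂ FB]
2. G_y = 181/61  [F, B, G are collinear ∩ EG ⟂ FB]
   → G = (-327/61, 181/61)

G = (-327/61, 181/61)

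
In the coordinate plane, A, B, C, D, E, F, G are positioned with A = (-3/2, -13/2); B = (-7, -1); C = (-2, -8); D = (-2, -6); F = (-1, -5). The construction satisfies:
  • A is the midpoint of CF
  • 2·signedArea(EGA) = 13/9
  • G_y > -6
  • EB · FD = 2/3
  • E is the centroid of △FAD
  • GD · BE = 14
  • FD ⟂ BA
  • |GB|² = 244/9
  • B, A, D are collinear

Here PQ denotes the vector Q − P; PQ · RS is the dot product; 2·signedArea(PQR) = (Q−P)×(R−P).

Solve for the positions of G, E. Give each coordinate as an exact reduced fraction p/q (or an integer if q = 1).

1. E_x = -3/2  [E is the centroid of △FAD]
2. E_y = -35/6  [E is the centroid of △FAD]
   → E = (-3/2, -35/6)
3. G_x = -11/3  [GD · BE = 14 ∩ 2·signedArea(EGA) = 13/9]
4. G_y = -5  [GD · BE = 14 ∩ 2·signedArea(EGA) = 13/9]
   → G = (-11/3, -5)

E = (-3/2, -35/6)
G = (-11/3, -5)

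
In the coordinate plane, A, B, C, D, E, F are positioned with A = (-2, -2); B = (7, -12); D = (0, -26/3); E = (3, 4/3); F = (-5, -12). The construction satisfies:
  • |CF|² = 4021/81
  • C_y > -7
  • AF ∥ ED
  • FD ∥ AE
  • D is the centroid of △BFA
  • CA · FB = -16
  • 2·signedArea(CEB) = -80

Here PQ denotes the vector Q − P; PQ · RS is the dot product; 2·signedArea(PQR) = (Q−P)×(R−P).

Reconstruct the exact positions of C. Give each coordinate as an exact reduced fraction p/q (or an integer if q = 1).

C = (-2/3, -58/9)

1. C_x = -2/3  [2·signedArea(CEB) = -80 ∩ CA · FB = -16]
2. C_y = -58/9  [2·signedArea(CEB) = -80 ∩ CA · FB = -16]
   → C = (-2/3, -58/9)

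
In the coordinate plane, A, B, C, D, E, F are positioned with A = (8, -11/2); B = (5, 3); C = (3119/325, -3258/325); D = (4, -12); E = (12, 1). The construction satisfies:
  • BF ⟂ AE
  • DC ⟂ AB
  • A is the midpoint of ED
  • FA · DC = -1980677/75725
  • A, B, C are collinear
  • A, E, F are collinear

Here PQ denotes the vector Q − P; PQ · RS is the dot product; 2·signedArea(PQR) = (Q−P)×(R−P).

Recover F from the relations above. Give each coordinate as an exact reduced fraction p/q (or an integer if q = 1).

F = (2556/233, -157/233)

1. F_x = 2556/233  [A, E, F are collinear ∩ BF ⟂ AE]
2. F_y = -157/233  [A, E, F are collinear ∩ BF ⟂ AE]
   → F = (2556/233, -157/233)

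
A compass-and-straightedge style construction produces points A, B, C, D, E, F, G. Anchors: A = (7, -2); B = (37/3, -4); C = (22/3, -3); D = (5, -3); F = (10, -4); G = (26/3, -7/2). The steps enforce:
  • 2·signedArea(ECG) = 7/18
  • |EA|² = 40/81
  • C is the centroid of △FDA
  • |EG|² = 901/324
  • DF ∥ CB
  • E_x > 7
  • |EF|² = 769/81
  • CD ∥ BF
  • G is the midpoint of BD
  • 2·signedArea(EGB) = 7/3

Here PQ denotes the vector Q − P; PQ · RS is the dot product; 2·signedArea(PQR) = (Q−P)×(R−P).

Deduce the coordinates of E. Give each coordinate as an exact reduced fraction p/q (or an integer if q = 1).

1. E_x = 65/9  [2·signedArea(ECG) = 7/18 ∩ 2·signedArea(EGB) = 7/3]
2. E_y = -8/3  [2·signedArea(ECG) = 7/18 ∩ 2·signedArea(EGB) = 7/3]
   → E = (65/9, -8/3)

E = (65/9, -8/3)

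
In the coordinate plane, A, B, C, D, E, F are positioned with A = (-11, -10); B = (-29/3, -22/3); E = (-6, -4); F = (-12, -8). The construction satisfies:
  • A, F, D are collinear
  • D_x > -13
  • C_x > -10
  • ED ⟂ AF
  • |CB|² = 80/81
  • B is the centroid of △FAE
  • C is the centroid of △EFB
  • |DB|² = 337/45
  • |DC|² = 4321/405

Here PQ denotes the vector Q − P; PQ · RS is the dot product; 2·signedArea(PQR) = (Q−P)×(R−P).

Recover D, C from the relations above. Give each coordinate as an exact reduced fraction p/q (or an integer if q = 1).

C = (-83/9, -58/9)
D = (-62/5, -36/5)

1. D_x = -62/5  [A, F, D are collinear ∩ ED ⟂ AF]
2. D_y = -36/5  [A, F, D are collinear ∩ ED ⟂ AF]
   → D = (-62/5, -36/5)
3. C_x = -83/9  [C is the centroid of △EFB]
4. C_y = -58/9  [C is the centroid of △EFB]
   → C = (-83/9, -58/9)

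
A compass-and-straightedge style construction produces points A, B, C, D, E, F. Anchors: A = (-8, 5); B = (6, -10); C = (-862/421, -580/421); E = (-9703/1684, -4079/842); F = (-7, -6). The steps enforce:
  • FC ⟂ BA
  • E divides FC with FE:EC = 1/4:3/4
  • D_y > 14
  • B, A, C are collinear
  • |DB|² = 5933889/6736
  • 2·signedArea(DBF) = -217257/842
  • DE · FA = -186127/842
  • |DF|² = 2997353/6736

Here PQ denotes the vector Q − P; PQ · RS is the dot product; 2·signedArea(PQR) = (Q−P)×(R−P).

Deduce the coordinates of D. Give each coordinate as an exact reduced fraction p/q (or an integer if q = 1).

1. D_x = -17241/1684  [2·signedArea(DBF) = -217257/842 ∩ DE · FA = -186127/842]
2. D_y = 12499/842  [2·signedArea(DBF) = -217257/842 ∩ DE · FA = -186127/842]
   → D = (-17241/1684, 12499/842)

D = (-17241/1684, 12499/842)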